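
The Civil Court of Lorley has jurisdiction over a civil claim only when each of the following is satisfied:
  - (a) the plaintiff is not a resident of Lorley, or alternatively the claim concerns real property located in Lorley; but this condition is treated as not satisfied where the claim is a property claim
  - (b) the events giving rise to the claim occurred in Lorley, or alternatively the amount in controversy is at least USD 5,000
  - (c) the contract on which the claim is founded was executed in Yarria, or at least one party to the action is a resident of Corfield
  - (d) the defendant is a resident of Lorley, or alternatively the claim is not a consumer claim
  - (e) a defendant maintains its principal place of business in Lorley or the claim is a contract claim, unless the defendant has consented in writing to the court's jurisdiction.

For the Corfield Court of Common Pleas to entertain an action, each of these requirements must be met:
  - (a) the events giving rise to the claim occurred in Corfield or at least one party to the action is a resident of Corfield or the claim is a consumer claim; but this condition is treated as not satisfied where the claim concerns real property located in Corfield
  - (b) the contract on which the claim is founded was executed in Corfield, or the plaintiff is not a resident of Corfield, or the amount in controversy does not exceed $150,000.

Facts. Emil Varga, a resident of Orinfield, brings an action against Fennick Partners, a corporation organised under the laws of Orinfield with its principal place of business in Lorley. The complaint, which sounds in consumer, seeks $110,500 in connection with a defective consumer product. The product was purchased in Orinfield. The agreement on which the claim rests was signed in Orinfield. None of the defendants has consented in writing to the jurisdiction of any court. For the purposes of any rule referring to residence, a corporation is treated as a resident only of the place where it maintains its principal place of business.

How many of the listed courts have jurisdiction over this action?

1

The Civil Court of Lorley:
  (a) The plaintiff resides in Orinfield, which is not Lorley, so one alternative holds. The carve-out does not apply: the claim is a consumer claim, not a property claim. Satisfied.
  (b) The amount in controversy is $110,500, which meets the USD 5,000 floor, which satisfies one of the alternatives. Condition met.
  (c) The contract was executed in Orinfield, not Yarria; no party resides in Corfield — no alternative holds. Not satisfied.
  (d) The defendant resides in Lorley — that alternative is enough. Met.
  (e) Fennick Partners has its principal place of business in Lorley — that alternative is enough. Met.
  → The court lacks jurisdiction.
The Corfield Court of Common Pleas:
  (a) The claim is a consumer claim, so one alternative holds. The exception is not triggered, since the claim does not concern real property. Condition met.
  (b) The plaintiff resides in Orinfield, which is not Corfield, so one alternative holds. Condition met.
  → Every requirement is satisfied — jurisdiction.
Courts with jurisdiction: the Corfield Court of Common Pleas — 1 in total.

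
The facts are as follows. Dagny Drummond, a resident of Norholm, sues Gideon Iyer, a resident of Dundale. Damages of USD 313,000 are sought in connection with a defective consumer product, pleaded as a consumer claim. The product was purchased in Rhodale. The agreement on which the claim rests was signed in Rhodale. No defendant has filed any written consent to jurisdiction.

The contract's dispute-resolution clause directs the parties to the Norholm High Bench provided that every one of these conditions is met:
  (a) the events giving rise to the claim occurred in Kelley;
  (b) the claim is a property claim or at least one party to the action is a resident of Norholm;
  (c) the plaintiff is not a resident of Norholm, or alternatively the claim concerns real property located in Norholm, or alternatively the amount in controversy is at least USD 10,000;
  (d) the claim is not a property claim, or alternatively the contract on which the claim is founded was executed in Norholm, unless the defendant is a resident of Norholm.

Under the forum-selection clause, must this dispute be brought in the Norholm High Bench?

No

The Norholm High Bench:
  (a) The operative events occurred in Rhodale, not Kelley. Not met.
  (b) Dagny Drummond resides in Norholm — that alternative is enough. Condition met.
  (c) The amount in controversy is $313,000, which meets the 10,000 dollars floor, which satisfies one of the alternatives. Met.
  (d) The claim is a consumer claim, not a property claim, which satisfies one of the alternatives. Condition met.
  → Forum clause is not triggered.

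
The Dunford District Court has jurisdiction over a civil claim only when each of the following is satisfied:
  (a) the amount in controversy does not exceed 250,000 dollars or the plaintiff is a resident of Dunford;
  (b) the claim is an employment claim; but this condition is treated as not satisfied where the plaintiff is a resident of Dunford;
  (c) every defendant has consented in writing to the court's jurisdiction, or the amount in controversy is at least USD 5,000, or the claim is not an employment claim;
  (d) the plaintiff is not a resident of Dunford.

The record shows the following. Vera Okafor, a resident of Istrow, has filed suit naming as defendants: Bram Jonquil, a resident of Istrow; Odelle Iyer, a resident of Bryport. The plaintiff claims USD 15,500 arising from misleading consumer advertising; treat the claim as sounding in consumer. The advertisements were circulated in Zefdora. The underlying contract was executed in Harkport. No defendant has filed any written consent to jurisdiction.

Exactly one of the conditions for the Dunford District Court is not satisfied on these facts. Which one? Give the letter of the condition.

(b)

The Dunford District Court:
  (a) The amount in controversy is $15,500, within the $250,000 ceiling, so one alternative holds. Met.
  (b) The claim is a consumer claim, not an employment claim. Not satisfied.
  (c) The amount in controversy is $15,500, which meets the USD 5,000 floor, so one alternative holds. Met.
  (d) The plaintiff resides in Istrow, which is not Dunford. Condition met.
Only condition (b) fails.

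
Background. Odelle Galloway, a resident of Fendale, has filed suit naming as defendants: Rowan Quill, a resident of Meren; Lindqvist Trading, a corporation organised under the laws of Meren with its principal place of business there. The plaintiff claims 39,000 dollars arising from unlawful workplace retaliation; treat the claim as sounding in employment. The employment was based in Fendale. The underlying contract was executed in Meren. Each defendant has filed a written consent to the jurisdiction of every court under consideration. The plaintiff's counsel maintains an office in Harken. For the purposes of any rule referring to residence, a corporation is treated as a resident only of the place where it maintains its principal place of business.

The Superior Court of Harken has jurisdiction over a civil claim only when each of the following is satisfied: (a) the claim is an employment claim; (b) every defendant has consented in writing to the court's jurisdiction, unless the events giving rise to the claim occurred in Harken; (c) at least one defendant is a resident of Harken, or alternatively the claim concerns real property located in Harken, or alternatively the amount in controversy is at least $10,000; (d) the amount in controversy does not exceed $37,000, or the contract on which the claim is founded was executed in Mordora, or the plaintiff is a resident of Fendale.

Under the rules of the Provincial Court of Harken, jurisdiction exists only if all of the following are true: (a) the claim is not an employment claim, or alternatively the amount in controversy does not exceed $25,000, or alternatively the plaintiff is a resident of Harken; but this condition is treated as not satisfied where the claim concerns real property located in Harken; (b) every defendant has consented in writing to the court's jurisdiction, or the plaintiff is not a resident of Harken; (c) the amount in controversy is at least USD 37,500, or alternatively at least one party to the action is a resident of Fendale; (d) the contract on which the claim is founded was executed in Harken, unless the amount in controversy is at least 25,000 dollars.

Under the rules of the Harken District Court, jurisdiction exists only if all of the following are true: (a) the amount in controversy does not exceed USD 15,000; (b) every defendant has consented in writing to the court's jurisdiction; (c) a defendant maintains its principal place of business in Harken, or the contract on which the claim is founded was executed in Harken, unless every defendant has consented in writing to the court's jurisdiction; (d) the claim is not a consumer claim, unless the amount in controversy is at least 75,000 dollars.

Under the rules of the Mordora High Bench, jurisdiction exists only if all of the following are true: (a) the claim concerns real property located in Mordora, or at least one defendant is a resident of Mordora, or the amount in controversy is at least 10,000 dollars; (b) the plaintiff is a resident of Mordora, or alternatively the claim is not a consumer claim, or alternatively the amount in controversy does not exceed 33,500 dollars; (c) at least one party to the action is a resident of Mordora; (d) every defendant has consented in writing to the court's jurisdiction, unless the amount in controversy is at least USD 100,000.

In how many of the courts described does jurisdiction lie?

The Superior Court of Harken:
  (a) The claim is an employment claim. Satisfied.
  (b) Every defendant has filed written consent. Satisfied.
  (c) The amount in controversy is USD 39,000, which meets the USD 10,000 floor, so this disjunct is met. Met.
  (d) The plaintiff resides in Fendale, so one alternative holds. Satisfied.
  → The court has jurisdiction.
The Provincial Court of Harken:
  (a) The claim is an employment claim; the amount in controversy is USD 39,000, above the USD 25,000 ceiling; the plaintiff resides in Fendale, not Harken — every alternative fails. Not satisfied.
  (b) Every defendant has filed written consent, which satisfies one of the alternatives. Satisfied.
  (c) The amount in controversy is $39,000, which meets the $37,500 floor, so one alternative holds. Satisfied.
  (d) The contract was executed in Meren, not Harken. But the amount in controversy is USD 39,000, which meets the $25,000 floor, and the 'unless' clause therefore excuses the requirement. Met.
  → No jurisdiction.
The Harken District Court:
  (a) The amount in controversy is 39,000 dollars, above the $15,000 ceiling. Fails.
  (b) Every defendant has filed written consent. Met.
  (c) The corporate defendant(s) have their principal place of business in Meren, not Harken; the contract was executed in Meren, not Harken — none of the alternatives is met. However, every defendant has filed written consent, so the 'unless' proviso supplies this condition. Condition met.
  (d) The claim is an employment claim, not a consumer claim. Met.
  → No jurisdiction.
The Mordora High Bench:
  (a) The amount in controversy is USD 39,000, which meets the 10,000 dollars floor, so one alternative holds. Condition met.
  (b) The claim is an employment claim, not a consumer claim, so one alternative holds. Satisfied.
  (c) No party resides in Mordora. Not satisfied.
  (d) Every defendant has filed written consent. Condition met.
  → No jurisdiction.
Courts with jurisdiction: the Superior Court of Harken — 1 in total.

1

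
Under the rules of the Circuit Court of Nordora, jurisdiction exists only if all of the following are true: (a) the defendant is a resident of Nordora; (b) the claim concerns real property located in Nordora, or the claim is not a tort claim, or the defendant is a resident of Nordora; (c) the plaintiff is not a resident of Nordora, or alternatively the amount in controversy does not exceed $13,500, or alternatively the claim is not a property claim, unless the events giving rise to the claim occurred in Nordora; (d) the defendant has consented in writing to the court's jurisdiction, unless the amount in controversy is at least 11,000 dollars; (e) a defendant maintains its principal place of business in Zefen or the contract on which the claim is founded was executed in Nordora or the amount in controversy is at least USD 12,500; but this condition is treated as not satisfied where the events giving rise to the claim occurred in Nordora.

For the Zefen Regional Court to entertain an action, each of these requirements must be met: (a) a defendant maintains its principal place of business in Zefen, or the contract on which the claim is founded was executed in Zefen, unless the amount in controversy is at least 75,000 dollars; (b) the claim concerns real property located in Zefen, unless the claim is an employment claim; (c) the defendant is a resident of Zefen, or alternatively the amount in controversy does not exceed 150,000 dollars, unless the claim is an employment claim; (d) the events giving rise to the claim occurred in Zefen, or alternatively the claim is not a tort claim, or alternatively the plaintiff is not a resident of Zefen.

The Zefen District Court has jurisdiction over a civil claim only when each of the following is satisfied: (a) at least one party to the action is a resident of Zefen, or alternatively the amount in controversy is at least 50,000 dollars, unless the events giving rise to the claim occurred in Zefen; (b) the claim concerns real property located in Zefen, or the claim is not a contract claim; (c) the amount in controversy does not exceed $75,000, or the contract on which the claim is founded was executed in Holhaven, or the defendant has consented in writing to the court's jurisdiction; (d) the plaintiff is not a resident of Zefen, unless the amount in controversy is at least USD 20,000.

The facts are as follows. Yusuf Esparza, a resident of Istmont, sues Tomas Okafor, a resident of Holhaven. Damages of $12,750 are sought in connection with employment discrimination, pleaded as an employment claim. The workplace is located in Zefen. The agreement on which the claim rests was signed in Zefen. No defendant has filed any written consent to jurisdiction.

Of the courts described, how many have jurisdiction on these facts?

The Circuit Court of Nordora:
  (a) The defendant resides in Holhaven, not Nordora. Condition not met.
  (b) The claim is an employment claim, not a tort claim, so this disjunct is met. Condition met.
  (c) The plaintiff resides in Istmont, which is not Nordora, so one alternative holds. Condition met.
  (d) No such written consent has been filed. The proviso rescues it, though: the amount in controversy is $12,750, which meets the $11,000 floor. Condition met.
  (e) The amount in controversy is 12,750 dollars, which meets the $12,500 floor, so this disjunct is met. The carve-out does not apply: the operative events occurred in Zefen, not Nordora. Condition met.
  → At least one condition fails; no jurisdiction.
The Zefen Regional Court:
  (a) The contract was executed in Zefen, so this disjunct is met. Satisfied.
  (b) The claim does not concern real property. The proviso rescues it, though: the claim is an employment claim. Met.
  (c) The amount in controversy is 12,750 dollars, within the $150,000 ceiling, which satisfies one of the alternatives. Satisfied.
  (d) The operative events occurred in Zefen, which satisfies one of the alternatives. Met.
  → All conditions met; jurisdiction exists.
The Zefen District Court:
  (a) No party resides in Zefen; the amount in controversy is 12,750 dollars, below the USD 50,000 floor — none of the alternatives is met. However, the operative events occurred in Zefen, so the 'unless' proviso supplies this condition. Met.
  (b) The claim is an employment claim, not a contract claim, so one alternative holds. Satisfied.
  (c) The amount in controversy is $12,750, within the $75,000 ceiling, so one alternative holds. Satisfied.
  (d) The plaintiff resides in Istmont, which is not Zefen. Condition met.
  → All conditions met; jurisdiction exists.
Courts with jurisdiction: the Zefen Regional Court, the Zefen District Court — 2 in total.

2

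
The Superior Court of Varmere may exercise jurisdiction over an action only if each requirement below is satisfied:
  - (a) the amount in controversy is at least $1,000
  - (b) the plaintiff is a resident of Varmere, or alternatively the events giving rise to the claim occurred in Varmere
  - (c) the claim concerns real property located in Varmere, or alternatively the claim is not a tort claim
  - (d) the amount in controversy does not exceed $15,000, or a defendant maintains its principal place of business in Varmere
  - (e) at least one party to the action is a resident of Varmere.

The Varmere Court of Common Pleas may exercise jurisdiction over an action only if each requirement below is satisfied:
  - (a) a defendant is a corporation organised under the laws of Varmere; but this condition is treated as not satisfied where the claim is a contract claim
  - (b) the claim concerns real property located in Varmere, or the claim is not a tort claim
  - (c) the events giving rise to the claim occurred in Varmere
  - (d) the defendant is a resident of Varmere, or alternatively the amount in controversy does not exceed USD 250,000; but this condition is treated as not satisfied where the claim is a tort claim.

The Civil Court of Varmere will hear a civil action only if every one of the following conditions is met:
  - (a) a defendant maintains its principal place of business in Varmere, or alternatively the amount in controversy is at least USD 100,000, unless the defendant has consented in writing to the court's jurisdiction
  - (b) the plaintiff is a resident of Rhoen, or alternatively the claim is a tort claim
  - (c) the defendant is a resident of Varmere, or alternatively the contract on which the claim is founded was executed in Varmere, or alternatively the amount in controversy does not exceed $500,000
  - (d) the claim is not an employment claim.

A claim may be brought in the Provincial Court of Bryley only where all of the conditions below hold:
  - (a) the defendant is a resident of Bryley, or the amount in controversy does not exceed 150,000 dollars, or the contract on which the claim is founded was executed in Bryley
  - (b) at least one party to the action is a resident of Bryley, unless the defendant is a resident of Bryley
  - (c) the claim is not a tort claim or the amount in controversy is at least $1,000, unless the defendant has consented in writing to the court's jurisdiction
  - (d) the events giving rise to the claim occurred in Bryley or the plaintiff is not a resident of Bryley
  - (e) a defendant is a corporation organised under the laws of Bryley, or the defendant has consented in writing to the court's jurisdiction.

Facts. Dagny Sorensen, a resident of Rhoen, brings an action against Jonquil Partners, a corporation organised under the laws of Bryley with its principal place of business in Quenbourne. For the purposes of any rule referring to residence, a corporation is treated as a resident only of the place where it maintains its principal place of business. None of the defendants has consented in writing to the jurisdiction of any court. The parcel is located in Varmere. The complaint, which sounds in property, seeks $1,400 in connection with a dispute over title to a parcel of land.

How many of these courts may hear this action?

The Superior Court of Varmere:
  (a) The amount in controversy is USD 1,400, which meets the 1,000 dollars floor. Condition met.
  (b) The operative events occurred in Varmere, so one alternative holds. Satisfied.
  (c) The property lies in Varmere, so this disjunct is met. Satisfied.
  (d) The amount in controversy is USD 1,400, within the 15,000 dollars ceiling, which satisfies one of the alternatives. Satisfied.
  (e) No party resides in Varmere. Not met.
  → The court lacks jurisdiction.
The Varmere Court of Common Pleas:
  (a) The corporate defendant(s) are organised in Bryley, not Varmere. Not satisfied.
  (b) The property lies in Varmere, so one alternative holds. Condition met.
  (c) The operative events occurred in Varmere. Condition met.
  (d) The amount in controversy is 1,400 dollars, within the USD 250,000 ceiling, so this disjunct is met. And the carve-out is inapplicable — the claim is a property claim, not a tort claim. Met.
  → No jurisdiction.
The Civil Court of Varmere:
  (a) The corporate defendant(s) have their principal place of business in Quenbourne, not Varmere; the amount in controversy is $1,400, below the USD 100,000 floor — none of the alternatives is met. And no such written consent has been filed, so the proviso does not save it. Condition not met.
  (b) The plaintiff resides in Rhoen, so this disjunct is met. Satisfied.
  (c) The amount in controversy is $1,400, within the 500,000 dollars ceiling, so one alternative holds. Met.
  (d) The claim is a property claim, not an employment claim. Met.
  → Not every requirement is met — no jurisdiction.
The Provincial Court of Bryley:
  (a) The amount in controversy is USD 1,400, within the USD 150,000 ceiling, so this disjunct is met. Condition met.
  (b) No party resides in Bryley. Nor does the 'unless' clause help: the defendant resides in Quenbourne, not Bryley. Not met.
  (c) The claim is a property claim, not a tort claim, so this disjunct is met. Met.
  (d) The plaintiff resides in Rhoen, which is not Bryley, so this disjunct is met. Condition met.
  (e) Jonquil Partners is organised under the laws of Bryley — that alternative is enough. Met.
  → The court lacks jurisdiction.
No court satisfies all of its conditions.

0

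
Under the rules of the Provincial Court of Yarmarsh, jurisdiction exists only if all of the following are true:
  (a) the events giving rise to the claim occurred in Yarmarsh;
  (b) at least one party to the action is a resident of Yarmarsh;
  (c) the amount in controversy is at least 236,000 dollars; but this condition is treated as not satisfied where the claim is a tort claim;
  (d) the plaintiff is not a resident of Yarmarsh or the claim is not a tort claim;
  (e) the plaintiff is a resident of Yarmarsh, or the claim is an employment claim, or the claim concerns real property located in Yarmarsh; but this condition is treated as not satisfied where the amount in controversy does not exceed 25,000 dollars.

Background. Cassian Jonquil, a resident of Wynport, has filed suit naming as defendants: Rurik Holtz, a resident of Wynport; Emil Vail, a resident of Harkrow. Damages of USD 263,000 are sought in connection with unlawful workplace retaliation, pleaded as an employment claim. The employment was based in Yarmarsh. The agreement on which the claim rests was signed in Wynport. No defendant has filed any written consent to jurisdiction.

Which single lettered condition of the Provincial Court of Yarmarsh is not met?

(b)

The Provincial Court of Yarmarsh:
  (a) The operative events occurred in Yarmarsh. Condition met.
  (b) No party resides in Yarmarsh. Not satisfied.
  (c) The amount in controversy is USD 263,000, which meets the USD 236,000 floor. The carve-out does not apply: the claim is an employment claim, not a tort claim. Satisfied.
  (d) The plaintiff resides in Wynport, which is not Yarmarsh, which satisfies one of the alternatives. Condition met.
  (e) The claim is an employment claim, which satisfies one of the alternatives. The carve-out does not apply: the amount in controversy is $263,000, above the 25,000 dollars ceiling. Condition met.
Only condition (b) fails.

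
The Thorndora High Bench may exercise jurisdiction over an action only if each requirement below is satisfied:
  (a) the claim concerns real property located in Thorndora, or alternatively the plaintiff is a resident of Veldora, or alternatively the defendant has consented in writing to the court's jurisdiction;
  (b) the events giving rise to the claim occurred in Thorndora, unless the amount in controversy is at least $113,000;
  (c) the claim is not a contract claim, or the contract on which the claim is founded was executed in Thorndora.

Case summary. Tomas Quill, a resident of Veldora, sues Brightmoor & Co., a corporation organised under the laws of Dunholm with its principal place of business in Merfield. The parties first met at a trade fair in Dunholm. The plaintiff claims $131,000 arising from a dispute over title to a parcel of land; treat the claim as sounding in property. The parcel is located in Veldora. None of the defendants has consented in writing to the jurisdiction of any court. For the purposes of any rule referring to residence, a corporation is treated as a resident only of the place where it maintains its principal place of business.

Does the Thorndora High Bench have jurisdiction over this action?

Yes

The Thorndora High Bench:
  (a) The plaintiff resides in Veldora, which satisfies one of the alternatives. Satisfied.
  (b) The operative events occurred in Veldora, not Thorndora. The proviso rescues it, though: the amount in controversy is 131,000 dollars, which meets the 113,000 dollars floor. Satisfied.
  (c) The claim is a property claim, not a contract claim, so this disjunct is met. Satisfied.
  → Every requirement is satisfied — jurisdiction.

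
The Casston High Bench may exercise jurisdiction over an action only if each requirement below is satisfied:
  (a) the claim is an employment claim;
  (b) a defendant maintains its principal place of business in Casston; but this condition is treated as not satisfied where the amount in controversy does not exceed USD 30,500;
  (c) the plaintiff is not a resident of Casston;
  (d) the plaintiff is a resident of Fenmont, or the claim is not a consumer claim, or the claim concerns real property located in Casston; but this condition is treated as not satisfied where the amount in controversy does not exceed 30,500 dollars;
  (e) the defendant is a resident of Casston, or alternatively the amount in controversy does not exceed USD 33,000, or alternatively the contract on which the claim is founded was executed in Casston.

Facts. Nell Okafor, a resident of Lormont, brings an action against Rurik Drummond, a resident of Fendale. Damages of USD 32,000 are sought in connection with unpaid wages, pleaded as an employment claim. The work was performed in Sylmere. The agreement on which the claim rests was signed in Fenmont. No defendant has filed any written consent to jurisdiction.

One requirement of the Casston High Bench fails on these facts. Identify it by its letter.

The Casston High Bench:
  (a) The claim is an employment claim. Satisfied.
  (b) No defendant is a corporation. Not met.
  (c) The plaintiff resides in Lormont, which is not Casston. Satisfied.
  (d) The claim is an employment claim, not a consumer claim, which satisfies one of the alternatives. And the carve-out is inapplicable — the amount in controversy is 32,000 dollars, above the USD 30,500 ceiling. Satisfied.
  (e) The amount in controversy is 32,000 dollars, within the 33,000 dollars ceiling — that alternative is enough. Met.
Only condition (b) fails.

(b)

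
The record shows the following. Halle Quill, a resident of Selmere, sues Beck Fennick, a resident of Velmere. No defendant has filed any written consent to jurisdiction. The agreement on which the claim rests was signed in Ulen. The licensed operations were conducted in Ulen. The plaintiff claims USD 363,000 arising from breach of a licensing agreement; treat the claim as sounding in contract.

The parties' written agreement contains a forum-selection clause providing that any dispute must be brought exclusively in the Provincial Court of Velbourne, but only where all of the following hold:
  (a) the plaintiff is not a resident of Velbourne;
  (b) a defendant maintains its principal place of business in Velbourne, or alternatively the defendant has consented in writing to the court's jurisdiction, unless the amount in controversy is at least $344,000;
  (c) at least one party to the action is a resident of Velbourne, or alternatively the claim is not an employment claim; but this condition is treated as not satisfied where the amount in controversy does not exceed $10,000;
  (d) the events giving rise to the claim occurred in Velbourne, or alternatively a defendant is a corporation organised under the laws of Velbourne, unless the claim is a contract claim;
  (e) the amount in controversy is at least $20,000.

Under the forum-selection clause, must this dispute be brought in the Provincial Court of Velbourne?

The Provincial Court of Velbourne:
  (a) The plaintiff resides in Selmere, which is not Velbourne. Condition met.
  (b) No defendant is a corporation; no such written consent has been filed — none of the alternatives is met. However, the amount in controversy is 363,000 dollars, which meets the 344,000 dollars floor, so the 'unless' proviso supplies this condition. Condition met.
  (c) The claim is a contract claim, not an employment claim, so this disjunct is met. The carve-out does not apply: the amount in controversy is $363,000, above the 10,000 dollars ceiling. Met.
  (d) The operative events occurred in Ulen, not Velbourne; no defendant is a corporation — no alternative holds. However, the claim is a contract claim, so the 'unless' proviso supplies this condition. Condition met.
  (e) The amount in controversy is 363,000 dollars, which meets the $20,000 floor. Satisfied.
  → The clause applies.

Yes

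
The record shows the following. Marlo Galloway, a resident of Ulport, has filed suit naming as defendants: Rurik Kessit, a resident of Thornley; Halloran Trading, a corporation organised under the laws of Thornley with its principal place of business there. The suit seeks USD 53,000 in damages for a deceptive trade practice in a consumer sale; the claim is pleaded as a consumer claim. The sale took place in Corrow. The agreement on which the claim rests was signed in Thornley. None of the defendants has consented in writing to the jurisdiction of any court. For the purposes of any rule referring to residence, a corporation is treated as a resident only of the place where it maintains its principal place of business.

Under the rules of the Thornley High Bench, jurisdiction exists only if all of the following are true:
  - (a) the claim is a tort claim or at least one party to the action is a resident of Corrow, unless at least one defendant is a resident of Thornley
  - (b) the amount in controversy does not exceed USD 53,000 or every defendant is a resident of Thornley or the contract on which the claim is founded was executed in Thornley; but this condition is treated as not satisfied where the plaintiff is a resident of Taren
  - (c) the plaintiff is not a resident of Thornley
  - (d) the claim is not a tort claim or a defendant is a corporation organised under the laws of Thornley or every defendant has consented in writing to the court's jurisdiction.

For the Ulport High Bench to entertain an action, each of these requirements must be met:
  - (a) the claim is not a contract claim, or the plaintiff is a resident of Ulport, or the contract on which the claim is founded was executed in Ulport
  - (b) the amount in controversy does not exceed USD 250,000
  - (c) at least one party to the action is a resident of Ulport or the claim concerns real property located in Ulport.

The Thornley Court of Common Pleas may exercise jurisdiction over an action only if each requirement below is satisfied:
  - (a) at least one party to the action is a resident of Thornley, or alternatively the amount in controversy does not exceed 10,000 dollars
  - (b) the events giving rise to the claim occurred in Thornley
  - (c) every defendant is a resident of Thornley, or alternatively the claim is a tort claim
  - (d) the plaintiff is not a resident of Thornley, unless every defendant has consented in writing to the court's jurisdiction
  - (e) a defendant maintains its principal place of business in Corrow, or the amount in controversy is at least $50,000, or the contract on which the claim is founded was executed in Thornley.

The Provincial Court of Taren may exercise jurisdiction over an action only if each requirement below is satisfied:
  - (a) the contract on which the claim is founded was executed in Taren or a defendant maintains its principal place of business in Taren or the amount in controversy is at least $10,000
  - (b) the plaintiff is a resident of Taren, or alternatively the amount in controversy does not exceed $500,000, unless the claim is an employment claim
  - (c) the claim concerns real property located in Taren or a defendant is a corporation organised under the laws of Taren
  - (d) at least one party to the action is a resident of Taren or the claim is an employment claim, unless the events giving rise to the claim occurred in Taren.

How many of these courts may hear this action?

2

The Thornley High Bench:
  (a) The claim is a consumer claim, not a tort claim; no party resides in Corrow — none of the alternatives is met. But Rurik Kessit resides in Thornley, and the 'unless' clause therefore excuses the requirement. Satisfied.
  (b) The amount in controversy is $53,000, within the $53,000 ceiling — that alternative is enough. The exception is not triggered, since the plaintiff resides in Ulport, not Taren. Satisfied.
  (c) The plaintiff resides in Ulport, which is not Thornley. Condition met.
  (d) The claim is a consumer claim, not a tort claim, so one alternative holds. Satisfied.
  → All conditions met; jurisdiction exists.
The Ulport High Bench:
  (a) The claim is a consumer claim, not a contract claim, so one alternative holds. Met.
  (b) The amount in controversy is $53,000, within the $250,000 ceiling. Met.
  (c) Marlo Galloway resides in Ulport, so this disjunct is met. Condition met.
  → Jurisdiction lies.
The Thornley Court of Common Pleas:
  (a) Rurik Kessit resides in Thornley, so this disjunct is met. Satisfied.
  (b) The operative events occurred in Corrow, not Thornley. Fails.
  (c) The defendants reside as follows — Rurik Kessit in Thornley, Halloran Trading in Thornley — all in Thornley, which satisfies one of the alternatives. Met.
  (d) The plaintiff resides in Ulport, which is not Thornley. Met.
  (e) The amount in controversy is USD 53,000, which meets the USD 50,000 floor — that alternative is enough. Satisfied.
  → Not every requirement is met — no jurisdiction.
The Provincial Court of Taren:
  (a) The amount in controversy is $53,000, which meets the $10,000 floor — that alternative is enough. Met.
  (b) The amount in controversy is USD 53,000, within the USD 500,000 ceiling, which satisfies one of the alternatives. Satisfied.
  (c) The claim does not concern real property; the corporate defendant(s) are organised in Thornley, not Taren — every alternative fails. Not satisfied.
  (d) No party resides in Taren; the claim is a consumer claim, not an employment claim — no alternative holds. And the operative events occurred in Corrow, not Taren, so the proviso does not save it. Not met.
  → Not every requirement is met — no jurisdiction.
Courts with jurisdiction: the Thornley High Bench, the Ulport High Bench — 2 in total.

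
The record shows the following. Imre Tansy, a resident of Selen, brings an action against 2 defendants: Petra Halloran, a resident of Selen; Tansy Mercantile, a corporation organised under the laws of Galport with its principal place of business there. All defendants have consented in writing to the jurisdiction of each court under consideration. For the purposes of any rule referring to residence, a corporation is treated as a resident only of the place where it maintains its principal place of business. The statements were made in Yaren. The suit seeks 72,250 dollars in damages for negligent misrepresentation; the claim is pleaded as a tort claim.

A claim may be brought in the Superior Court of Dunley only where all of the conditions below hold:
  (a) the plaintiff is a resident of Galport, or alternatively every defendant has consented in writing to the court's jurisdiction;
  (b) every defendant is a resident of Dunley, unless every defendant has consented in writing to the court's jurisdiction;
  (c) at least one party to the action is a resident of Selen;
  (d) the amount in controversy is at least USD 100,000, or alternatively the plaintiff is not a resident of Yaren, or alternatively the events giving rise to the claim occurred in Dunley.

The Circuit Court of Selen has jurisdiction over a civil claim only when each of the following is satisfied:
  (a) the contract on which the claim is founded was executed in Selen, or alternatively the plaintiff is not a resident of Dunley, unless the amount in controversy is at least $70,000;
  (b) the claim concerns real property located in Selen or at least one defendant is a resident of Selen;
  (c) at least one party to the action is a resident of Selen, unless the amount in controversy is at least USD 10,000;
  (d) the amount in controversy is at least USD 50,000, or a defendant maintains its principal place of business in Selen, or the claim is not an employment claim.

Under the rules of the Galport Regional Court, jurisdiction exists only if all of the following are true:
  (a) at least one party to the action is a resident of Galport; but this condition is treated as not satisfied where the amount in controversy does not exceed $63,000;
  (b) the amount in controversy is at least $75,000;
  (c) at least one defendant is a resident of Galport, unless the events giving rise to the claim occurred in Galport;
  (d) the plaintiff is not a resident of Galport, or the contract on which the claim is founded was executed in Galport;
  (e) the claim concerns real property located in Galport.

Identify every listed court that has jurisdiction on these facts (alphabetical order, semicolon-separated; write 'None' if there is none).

The Superior Court of Dunley:
  (a) Every defendant has filed written consent, which satisfies one of the alternatives. Condition met.
  (b) The defendants reside as follows — Petra Halloran in Selen, Tansy Mercantile in Galport — not all in Dunley. But every defendant has filed written consent, and the 'unless' clause therefore excuses the requirement. Met.
  (c) Imre Tansy resides in Selen. Satisfied.
  (d) The plaintiff resides in Selen, which is not Yaren, which satisfies one of the alternatives. Condition met.
  → All conditions met; jurisdiction exists.
The Circuit Court of Selen:
  (a) The plaintiff resides in Selen, which is not Dunley — that alternative is enough. Satisfied.
  (b) Petra Halloran resides in Selen, so one alternative holds. Condition met.
  (c) Imre Tansy resides in Selen. Met.
  (d) The amount in controversy is 72,250 dollars, which meets the $50,000 floor, which satisfies one of the alternatives. Satisfied.
  → The court has jurisdiction.
The Galport Regional Court:
  (a) Tansy Mercantile resides in Galport. The exception is not triggered, since the amount in controversy is USD 72,250, above the $63,000 ceiling. Satisfied.
  (b) The amount in controversy is 72,250 dollars, below the USD 75,000 floor. Not satisfied.
  (c) Tansy Mercantile resides in Galport. Met.
  (d) The plaintiff resides in Selen, which is not Galport, so one alternative holds. Satisfied.
  (e) The claim does not concern real property. Not satisfied.
  → At least one condition fails; no jurisdiction.

the Circuit Court of Selen; the Superior Court of Dunley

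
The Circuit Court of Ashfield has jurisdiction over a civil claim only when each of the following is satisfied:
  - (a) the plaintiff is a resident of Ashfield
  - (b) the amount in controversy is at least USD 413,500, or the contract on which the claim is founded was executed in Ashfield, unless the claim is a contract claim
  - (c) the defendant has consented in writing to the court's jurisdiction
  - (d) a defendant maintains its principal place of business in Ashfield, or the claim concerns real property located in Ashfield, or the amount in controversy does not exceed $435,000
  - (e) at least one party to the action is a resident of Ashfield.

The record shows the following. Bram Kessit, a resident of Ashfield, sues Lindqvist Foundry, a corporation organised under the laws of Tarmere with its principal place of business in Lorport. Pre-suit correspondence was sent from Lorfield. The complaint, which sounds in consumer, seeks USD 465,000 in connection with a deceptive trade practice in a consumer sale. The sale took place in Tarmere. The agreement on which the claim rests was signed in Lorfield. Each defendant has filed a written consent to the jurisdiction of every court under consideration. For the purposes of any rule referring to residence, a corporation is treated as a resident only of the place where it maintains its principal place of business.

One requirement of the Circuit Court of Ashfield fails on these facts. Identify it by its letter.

(d)

The Circuit Court of Ashfield:
  (a) The plaintiff resides in Ashfield. Met.
  (b) The amount in controversy is USD 465,000, which meets the 413,500 dollars floor, so this disjunct is met. Satisfied.
  (c) Every defendant has filed written consent. Satisfied.
  (d) The corporate defendant(s) have their principal place of business in Lorport, not Ashfield; the claim does not concern real property; the amount in controversy is 465,000 dollars, above the 435,000 dollars ceiling — every alternative fails. Condition not met.
  (e) Bram Kessit resides in Ashfield. Satisfied.
Only condition (d) fails.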